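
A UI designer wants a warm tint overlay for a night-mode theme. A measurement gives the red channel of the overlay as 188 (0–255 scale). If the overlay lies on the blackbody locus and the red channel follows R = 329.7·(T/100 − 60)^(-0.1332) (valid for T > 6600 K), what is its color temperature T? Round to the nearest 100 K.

(t − 60)^(-0.1332) = 188/329.7 = 0.57022.
t − 60 = 0.57022^(1/-0.1332) = 0.57022^(-7.508) = 67.848, so t = 127.848.
T = 100·t = 12785 K → 12800 K to the nearest 100 K.

12800 K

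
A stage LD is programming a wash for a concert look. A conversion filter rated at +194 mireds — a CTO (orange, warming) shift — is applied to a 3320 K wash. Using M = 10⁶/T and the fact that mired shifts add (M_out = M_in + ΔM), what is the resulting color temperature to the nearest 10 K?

2020 K

M_in = 10⁶/3320 = 301.20 mireds.
M_out = 301.20 + (+194) = 495.20 mireds.
T_out = 10⁶/495.20 = 2019.4 K → 2020 K.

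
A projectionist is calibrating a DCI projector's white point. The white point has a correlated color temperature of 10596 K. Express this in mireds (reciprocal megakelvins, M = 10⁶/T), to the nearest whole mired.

94 mireds

M = 10⁶ / 10596 = 94.375 → 94 mireds.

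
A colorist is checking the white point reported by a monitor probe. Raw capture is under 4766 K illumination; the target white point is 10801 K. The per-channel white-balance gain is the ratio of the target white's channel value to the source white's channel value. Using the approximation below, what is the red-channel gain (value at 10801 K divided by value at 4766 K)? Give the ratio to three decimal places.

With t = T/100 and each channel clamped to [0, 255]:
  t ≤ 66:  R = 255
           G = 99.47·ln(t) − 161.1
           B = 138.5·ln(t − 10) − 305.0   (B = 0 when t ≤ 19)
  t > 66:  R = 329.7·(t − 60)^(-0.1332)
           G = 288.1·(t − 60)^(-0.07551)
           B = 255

0.772

At 4766 K (t = 47.66):
  R = 255 by definition for t ≤ 66.
At 10801 K (t = 108.01):
  R = 329.7·(108.01 − 60)^(-0.1332) = 329.7·48.01^(-0.1332) = 329.7·0.59710 = 196.864.
Gain = 196.864 / 255.000 = 0.7720 → 0.772.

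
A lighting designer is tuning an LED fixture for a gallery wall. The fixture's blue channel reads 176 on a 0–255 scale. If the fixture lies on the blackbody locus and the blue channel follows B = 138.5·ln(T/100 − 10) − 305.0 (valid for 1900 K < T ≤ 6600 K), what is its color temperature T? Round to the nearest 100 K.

ln(t − 10) = (176 + 305.0) / 138.5 = 3.4729.
t − 10 = e^3.4729 = 32.231, so t = 42.231.
T = 100·t = 4223 K → 4200 K to the nearest 100 K.

4200 K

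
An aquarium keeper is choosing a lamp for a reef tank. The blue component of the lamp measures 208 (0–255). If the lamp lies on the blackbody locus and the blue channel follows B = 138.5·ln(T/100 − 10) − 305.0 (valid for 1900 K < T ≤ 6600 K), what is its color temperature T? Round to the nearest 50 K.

5050 K

ln(t − 10) = (208 + 305.0) / 138.5 = 3.7040.
t − 10 = e^3.7040 = 40.608, so t = 50.608.
T = 100·t = 5061 K → 5050 K to the nearest 50 K.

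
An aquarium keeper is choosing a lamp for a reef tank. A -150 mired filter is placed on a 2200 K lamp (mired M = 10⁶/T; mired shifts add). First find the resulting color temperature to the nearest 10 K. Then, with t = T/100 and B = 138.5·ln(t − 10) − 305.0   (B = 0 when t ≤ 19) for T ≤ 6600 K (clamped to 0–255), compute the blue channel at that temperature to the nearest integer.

128

M_in = 10⁶/2200 = 454.55; M_out = 454.55 + (-150) = 304.55.
T_out = 10⁶/304.55 = 3283.6 K → 3280 K; t = 32.8.
B = 138.5·ln(32.8 − 10) − 305.0 = 138.5·ln 22.8 − 305.0 = 138.5·3.1268 − 305.0 = 128.056.
Rounded: 128.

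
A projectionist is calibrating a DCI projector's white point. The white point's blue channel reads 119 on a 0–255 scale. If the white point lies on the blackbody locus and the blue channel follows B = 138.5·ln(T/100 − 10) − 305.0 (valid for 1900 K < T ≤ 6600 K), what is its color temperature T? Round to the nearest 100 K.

3100 K

ln(t − 10) = (119 + 305.0) / 138.5 = 3.0614.
t − 10 = e^3.0614 = 21.357, so t = 31.357.
T = 100·t = 3136 K → 3100 K to the nearest 100 K.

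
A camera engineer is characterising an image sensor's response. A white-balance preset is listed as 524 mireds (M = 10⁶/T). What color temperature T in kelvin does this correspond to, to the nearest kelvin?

T = 10⁶ / 524 = 1908.40 K → 1908 K.

1908 K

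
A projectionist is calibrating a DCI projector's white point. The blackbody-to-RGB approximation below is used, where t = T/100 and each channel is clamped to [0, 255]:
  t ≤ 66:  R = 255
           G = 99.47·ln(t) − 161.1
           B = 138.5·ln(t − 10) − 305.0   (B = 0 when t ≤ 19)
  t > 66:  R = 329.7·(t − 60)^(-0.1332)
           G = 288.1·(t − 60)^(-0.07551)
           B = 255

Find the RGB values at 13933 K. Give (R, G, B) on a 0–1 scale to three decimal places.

(0.722, 0.812, 1.000)

t = 13933/100 = 139.33; the t > 66 branch applies.
R = 329.7·(139.33 − 60)^(-0.1332) = 329.7·79.33^(-0.1332) = 329.7·0.55846 = 184.125.
G = 288.1·(139.33 − 60)^(-0.07551) = 288.1·79.33^(-0.07551) = 288.1·0.71874 = 207.070.
B = 255 by definition for t > 66.
Dividing each by 255: (0.7221, 0.8120, 1.0000) → (0.722, 0.812, 1.000).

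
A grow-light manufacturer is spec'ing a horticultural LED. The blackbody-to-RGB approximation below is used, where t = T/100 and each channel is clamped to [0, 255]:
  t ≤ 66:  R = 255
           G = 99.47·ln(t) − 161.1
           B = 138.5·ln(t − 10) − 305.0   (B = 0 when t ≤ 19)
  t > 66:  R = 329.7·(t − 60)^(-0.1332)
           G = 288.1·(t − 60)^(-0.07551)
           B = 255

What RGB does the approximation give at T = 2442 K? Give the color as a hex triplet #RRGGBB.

#FF9D41

t = 2442/100 = 24.42; the t ≤ 66 branch applies.
R = 255 by definition for t ≤ 66.
G = 99.47·ln 24.42 − 161.1 = 99.47·3.1954 − 161.1 = 156.747.
B = 138.5·ln(24.42 − 10) − 305.0 = 138.5·ln 14.42 − 305.0 = 138.5·2.6686 − 305.0 = 64.603.
Rounded: (255, 157, 65).
In hex: #FF9D41.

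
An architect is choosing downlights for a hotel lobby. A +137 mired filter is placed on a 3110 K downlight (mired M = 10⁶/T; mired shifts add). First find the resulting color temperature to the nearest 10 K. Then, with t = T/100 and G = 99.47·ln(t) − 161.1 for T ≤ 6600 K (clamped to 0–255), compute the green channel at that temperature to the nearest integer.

M_in = 10⁶/3110 = 321.54; M_out = 321.54 + (+137) = 458.54.
T_out = 10⁶/458.54 = 2180.8 K → 2180 K; t = 21.8.
G = 99.47·ln 21.8 − 161.1 = 99.47·3.0819 − 161.1 = 145.458.
Rounded: 145.

145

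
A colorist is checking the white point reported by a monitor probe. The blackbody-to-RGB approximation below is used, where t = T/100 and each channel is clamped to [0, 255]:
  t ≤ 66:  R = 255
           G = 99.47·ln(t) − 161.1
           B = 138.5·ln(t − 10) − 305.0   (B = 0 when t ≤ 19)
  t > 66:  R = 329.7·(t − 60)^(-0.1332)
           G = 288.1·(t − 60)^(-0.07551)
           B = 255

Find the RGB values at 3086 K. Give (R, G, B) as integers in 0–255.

(255, 180, 116)

t = 3086/100 = 30.86; the t ≤ 66 branch applies.
R = 255 by definition for t ≤ 66.
G = 99.47·ln 30.86 − 161.1 = 99.47·3.4295 − 161.1 = 180.028.
B = 138.5·ln(30.86 − 10) − 305.0 = 138.5·ln 20.86 − 305.0 = 138.5·3.0378 − 305.0 = 115.740.
Rounded: (255, 180, 116).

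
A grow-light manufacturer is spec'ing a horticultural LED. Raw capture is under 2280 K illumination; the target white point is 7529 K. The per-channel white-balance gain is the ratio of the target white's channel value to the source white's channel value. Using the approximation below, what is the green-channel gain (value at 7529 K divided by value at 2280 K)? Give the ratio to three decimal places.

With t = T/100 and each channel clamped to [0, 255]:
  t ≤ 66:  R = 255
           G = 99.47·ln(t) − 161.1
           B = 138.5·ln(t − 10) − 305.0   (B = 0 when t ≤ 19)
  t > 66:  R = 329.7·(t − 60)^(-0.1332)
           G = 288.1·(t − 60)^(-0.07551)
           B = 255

1.564

At 2280 K (t = 22.8):
  G = 99.47·ln 22.8 − 161.1 = 99.47·3.1268 − 161.1 = 149.919.
At 7529 K (t = 75.29):
  G = 288.1·(75.29 − 60)^(-0.07551) = 288.1·15.29^(-0.07551) = 288.1·0.81389 = 234.482.
Gain = 234.482 / 149.919 = 1.5641 → 1.564.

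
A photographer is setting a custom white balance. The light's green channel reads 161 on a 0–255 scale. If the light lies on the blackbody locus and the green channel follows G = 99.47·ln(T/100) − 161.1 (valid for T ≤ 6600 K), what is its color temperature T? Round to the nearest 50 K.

ln t = (161 + 161.1) / 99.47 = 3.2382.
t = e^3.2382 = 25.487.
T = 100·t = 2549 K → 2550 K to the nearest 50 K.

2550 K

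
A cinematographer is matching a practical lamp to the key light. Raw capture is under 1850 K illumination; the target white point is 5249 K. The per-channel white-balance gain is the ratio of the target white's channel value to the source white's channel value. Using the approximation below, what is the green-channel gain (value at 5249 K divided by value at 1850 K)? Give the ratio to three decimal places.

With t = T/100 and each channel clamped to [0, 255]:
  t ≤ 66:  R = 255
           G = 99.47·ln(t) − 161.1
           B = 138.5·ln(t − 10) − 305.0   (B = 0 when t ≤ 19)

At 1850 K (t = 18.5):
  G = 99.47·ln 18.5 − 161.1 = 99.47·2.9178 − 161.1 = 129.131.
At 5249 K (t = 52.49):
  G = 99.47·ln 52.49 − 161.1 = 99.47·3.9606 − 161.1 = 232.863.
Gain = 232.863 / 129.131 = 1.8033 → 1.803.

1.803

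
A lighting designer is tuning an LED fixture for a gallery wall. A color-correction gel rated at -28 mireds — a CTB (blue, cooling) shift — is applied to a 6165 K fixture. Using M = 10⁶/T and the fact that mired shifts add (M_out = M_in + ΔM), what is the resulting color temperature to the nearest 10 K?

M_in = 10⁶/6165 = 162.21 mireds.
M_out = 162.21 + (-28) = 134.21 mireds.
T_out = 10⁶/134.21 = 7451.2 K → 7450 K.

7450 K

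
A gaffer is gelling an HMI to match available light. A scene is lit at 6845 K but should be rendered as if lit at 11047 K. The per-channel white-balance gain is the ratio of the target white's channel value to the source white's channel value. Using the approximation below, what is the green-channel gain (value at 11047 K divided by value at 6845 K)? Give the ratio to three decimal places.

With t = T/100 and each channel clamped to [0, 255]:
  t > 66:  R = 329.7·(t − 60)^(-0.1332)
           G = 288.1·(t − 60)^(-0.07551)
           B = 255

0.874

At 6845 K (t = 68.45):
  G = 288.1·(68.45 − 60)^(-0.07551) = 288.1·8.45^(-0.07551) = 288.1·0.85116 = 245.220.
At 11047 K (t = 110.47):
  G = 288.1·(110.47 − 60)^(-0.07551) = 288.1·50.47^(-0.07551) = 288.1·0.74371 = 214.263.
Gain = 214.263 / 245.220 = 0.8738 → 0.874.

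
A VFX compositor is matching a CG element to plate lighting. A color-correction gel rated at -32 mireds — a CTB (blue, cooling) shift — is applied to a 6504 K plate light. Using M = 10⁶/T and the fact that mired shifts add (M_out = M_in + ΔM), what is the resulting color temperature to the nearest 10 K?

M_in = 10⁶/6504 = 153.75 mireds.
M_out = 153.75 + (-32) = 121.75 mireds.
T_out = 10⁶/121.75 = 8213.4 K → 8210 K.

8210 K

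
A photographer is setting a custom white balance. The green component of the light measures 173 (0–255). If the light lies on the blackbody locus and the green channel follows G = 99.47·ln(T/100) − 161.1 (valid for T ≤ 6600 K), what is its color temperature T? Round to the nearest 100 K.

ln t = (173 + 161.1) / 99.47 = 3.3588.
t = e^3.3588 = 28.755.
T = 100·t = 2875 K → 2900 K to the nearest 100 K.

2900 K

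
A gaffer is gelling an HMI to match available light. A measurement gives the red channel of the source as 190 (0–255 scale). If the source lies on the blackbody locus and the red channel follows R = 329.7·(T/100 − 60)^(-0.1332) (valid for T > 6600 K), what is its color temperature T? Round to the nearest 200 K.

(t − 60)^(-0.1332) = 190/329.7 = 0.57628.
t − 60 = 0.57628^(1/-0.1332) = 0.57628^(-7.508) = 62.667, so t = 122.667.
T = 100·t = 12267 K → 12200 K to the nearest 200 K.

12200 K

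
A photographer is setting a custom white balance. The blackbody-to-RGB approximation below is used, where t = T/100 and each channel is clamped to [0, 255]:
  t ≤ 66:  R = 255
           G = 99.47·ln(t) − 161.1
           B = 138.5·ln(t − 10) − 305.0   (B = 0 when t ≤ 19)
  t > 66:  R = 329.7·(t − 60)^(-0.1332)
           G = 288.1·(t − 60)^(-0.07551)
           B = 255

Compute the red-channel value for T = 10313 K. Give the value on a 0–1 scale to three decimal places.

0.783

t = 10313/100 = 103.13; the t > 66 branch applies.
R = 329.7·(103.13 − 60)^(-0.1332) = 329.7·43.13^(-0.1332) = 329.7·0.60569 = 199.695.
On a 0–1 scale: 199.695/255 = 0.7831 → 0.783.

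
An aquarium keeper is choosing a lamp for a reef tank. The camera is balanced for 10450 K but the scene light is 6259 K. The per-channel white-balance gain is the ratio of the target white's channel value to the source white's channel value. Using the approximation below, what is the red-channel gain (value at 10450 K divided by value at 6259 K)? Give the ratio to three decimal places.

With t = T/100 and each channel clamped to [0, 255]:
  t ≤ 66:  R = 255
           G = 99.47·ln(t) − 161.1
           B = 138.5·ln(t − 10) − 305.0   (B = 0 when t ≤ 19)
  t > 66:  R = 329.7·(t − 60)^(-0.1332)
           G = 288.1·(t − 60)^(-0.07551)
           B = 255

At 6259 K (t = 62.59):
  R = 255 by definition for t ≤ 66.
At 10450 K (t = 104.5):
  R = 329.7·(104.5 − 60)^(-0.1332) = 329.7·44.5^(-0.1332) = 329.7·0.60317 = 198.865.
Gain = 198.865 / 255.000 = 0.7799 → 0.780.

0.780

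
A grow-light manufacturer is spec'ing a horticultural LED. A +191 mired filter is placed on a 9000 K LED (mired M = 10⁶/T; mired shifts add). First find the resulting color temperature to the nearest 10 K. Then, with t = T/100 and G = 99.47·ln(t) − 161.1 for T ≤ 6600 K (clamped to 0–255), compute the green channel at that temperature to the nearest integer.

M_in = 10⁶/9000 = 111.11; M_out = 111.11 + (+191) = 302.11.
T_out = 10⁶/302.11 = 3310.0 K → 3310 K; t = 33.1.
G = 99.47·ln 33.1 − 161.1 = 99.47·3.4995 − 161.1 = 186.999.
Rounded: 187.

187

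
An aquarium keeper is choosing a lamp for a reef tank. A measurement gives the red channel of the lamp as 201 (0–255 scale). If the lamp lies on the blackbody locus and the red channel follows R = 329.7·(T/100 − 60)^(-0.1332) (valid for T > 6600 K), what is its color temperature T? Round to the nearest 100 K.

(t − 60)^(-0.1332) = 201/329.7 = 0.60965.
t − 60 = 0.60965^(1/-0.1332) = 0.60965^(-7.508) = 41.071, so t = 101.071.
T = 100·t = 10107 K → 10100 K to the nearest 100 K.

10100 K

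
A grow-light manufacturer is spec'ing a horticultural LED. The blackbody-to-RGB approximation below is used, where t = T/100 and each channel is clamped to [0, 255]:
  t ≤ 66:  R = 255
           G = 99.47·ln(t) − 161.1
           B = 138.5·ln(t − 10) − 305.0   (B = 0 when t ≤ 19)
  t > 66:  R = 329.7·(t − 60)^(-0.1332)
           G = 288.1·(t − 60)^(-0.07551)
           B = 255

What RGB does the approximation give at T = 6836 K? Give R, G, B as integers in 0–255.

t = 6836/100 = 68.36; the t > 66 branch applies.
R = 329.7·(68.36 − 60)^(-0.1332) = 329.7·8.36^(-0.1332) = 329.7·0.75364 = 248.474.
G = 288.1·(68.36 − 60)^(-0.07551) = 288.1·8.36^(-0.07551) = 288.1·0.85185 = 245.419.
B = 255 by definition for t > 66.
Rounded: (248, 245, 255).

R=248, G=245, B=255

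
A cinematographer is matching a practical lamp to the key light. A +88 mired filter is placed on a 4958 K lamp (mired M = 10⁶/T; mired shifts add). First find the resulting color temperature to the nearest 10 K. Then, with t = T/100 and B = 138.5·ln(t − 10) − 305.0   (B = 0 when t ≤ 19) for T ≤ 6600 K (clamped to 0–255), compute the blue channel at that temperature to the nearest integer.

138

M_in = 10⁶/4958 = 201.69; M_out = 201.69 + (+88) = 289.69.
T_out = 10⁶/289.69 = 3451.9 K → 3450 K; t = 34.5.
B = 138.5·ln(34.5 − 10) − 305.0 = 138.5·ln 24.5 − 305.0 = 138.5·3.1987 − 305.0 = 138.016.
Rounded: 138.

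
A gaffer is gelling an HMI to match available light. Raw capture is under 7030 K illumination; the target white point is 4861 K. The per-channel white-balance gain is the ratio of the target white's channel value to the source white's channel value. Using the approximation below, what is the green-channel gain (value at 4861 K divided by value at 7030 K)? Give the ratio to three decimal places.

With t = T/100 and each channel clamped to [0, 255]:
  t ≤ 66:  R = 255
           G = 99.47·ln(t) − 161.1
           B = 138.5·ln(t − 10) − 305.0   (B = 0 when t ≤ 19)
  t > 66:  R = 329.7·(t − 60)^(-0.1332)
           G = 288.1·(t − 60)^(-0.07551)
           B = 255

0.932

At 7030 K (t = 70.3):
  G = 288.1·(70.3 − 60)^(-0.07551) = 288.1·10.3^(-0.07551) = 288.1·0.83853 = 241.582.
At 4861 K (t = 48.61):
  G = 99.47·ln 48.61 − 161.1 = 99.47·3.8838 − 161.1 = 225.224.
Gain = 225.224 / 241.582 = 0.9323 → 0.932.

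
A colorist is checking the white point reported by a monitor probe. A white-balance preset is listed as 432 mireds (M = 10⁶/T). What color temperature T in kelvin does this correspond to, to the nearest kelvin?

2315 K

T = 10⁶ / 432 = 2314.81 K → 2315 K.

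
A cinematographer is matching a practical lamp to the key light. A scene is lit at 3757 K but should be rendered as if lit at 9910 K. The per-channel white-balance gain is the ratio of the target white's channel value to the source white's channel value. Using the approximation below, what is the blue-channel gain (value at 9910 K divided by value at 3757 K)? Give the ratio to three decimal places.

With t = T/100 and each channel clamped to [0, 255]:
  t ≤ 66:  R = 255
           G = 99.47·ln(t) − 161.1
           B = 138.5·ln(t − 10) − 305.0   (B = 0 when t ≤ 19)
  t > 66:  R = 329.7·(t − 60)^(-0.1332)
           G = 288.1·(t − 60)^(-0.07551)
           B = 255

1.652

At 3757 K (t = 37.57):
  B = 138.5·ln(37.57 − 10) − 305.0 = 138.5·ln 27.57 − 305.0 = 138.5·3.3167 − 305.0 = 154.367.
At 9910 K (t = 99.1):
  B = 255 by definition for t > 66.
Gain = 255.000 / 154.367 = 1.6519 → 1.652.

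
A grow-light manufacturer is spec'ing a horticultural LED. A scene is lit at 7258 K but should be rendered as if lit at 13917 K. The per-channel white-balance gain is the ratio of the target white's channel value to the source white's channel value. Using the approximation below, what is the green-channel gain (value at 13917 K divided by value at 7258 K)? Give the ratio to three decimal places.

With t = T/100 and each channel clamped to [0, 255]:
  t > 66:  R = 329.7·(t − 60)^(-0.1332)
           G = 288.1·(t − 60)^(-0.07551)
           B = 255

0.870

At 7258 K (t = 72.58):
  G = 288.1·(72.58 − 60)^(-0.07551) = 288.1·12.58^(-0.07551) = 288.1·0.82597 = 237.961.
At 13917 K (t = 139.17):
  G = 288.1·(139.17 − 60)^(-0.07551) = 288.1·79.17^(-0.07551) = 288.1·0.71885 = 207.101.
Gain = 207.101 / 237.961 = 0.8703 → 0.870.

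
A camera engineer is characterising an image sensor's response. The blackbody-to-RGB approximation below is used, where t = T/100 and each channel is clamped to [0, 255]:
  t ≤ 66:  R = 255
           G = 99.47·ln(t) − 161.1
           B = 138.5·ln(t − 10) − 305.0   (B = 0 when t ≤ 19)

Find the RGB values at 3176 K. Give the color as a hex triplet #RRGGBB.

t = 3176/100 = 31.76; the t ≤ 66 branch applies.
R = 255 by definition for t ≤ 66.
G = 99.47·ln 31.76 − 161.1 = 99.47·3.4582 − 161.1 = 182.888.
B = 138.5·ln(31.76 − 10) − 305.0 = 138.5·ln 21.76 − 305.0 = 138.5·3.0801 − 305.0 = 121.590.
Rounded: (255, 183, 122).
In hex: #FFB77A.

#FFB77A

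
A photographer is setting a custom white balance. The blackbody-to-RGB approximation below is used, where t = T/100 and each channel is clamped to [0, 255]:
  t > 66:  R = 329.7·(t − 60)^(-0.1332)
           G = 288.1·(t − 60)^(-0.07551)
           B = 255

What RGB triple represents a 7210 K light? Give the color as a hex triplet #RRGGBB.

#EDEFFF

t = 7210/100 = 72.1; the t > 66 branch applies.
R = 329.7·(72.1 − 60)^(-0.1332) = 329.7·12.1^(-0.1332) = 329.7·0.71742 = 236.533.
G = 288.1·(72.1 − 60)^(-0.07551) = 288.1·12.1^(-0.07551) = 288.1·0.82840 = 238.661.
B = 255 by definition for t > 66.
Rounded: (237, 239, 255).
In hex: #EDEFFF.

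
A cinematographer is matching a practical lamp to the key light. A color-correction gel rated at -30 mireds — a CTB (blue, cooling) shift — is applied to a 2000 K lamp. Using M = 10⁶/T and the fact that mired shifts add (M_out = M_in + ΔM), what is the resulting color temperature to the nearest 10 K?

M_in = 10⁶/2000 = 500.00 mireds.
M_out = 500.00 + (-30) = 470.00 mireds.
T_out = 10⁶/470.00 = 2127.7 K → 2130 K.

2130 K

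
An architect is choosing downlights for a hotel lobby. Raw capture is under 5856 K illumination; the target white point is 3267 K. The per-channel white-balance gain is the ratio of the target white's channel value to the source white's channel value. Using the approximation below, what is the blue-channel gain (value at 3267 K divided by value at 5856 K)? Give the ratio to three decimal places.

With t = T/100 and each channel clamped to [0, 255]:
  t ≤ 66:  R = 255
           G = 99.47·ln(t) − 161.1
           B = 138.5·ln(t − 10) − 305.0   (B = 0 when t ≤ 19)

At 5856 K (t = 58.56):
  B = 138.5·ln(58.56 − 10) − 305.0 = 138.5·ln 48.56 − 305.0 = 138.5·3.8828 − 305.0 = 232.768.
At 3267 K (t = 32.67):
  B = 138.5·ln(32.67 − 10) − 305.0 = 138.5·ln 22.67 − 305.0 = 138.5·3.1210 − 305.0 = 127.264.
Gain = 127.264 / 232.768 = 0.5467 → 0.547.

0.547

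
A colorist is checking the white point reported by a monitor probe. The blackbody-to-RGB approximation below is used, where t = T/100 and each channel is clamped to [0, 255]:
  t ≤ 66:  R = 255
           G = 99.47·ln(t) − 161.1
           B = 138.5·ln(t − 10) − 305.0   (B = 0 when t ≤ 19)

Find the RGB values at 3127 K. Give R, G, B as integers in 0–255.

R=255, G=181, B=118

t = 3127/100 = 31.27; the t ≤ 66 branch applies.
R = 255 by definition for t ≤ 66.
G = 99.47·ln 31.27 − 161.1 = 99.47·3.4427 − 161.1 = 181.341.
B = 138.5·ln(31.27 − 10) − 305.0 = 138.5·ln 21.27 − 305.0 = 138.5·3.0573 − 305.0 = 118.436.
Rounded: (255, 181, 118).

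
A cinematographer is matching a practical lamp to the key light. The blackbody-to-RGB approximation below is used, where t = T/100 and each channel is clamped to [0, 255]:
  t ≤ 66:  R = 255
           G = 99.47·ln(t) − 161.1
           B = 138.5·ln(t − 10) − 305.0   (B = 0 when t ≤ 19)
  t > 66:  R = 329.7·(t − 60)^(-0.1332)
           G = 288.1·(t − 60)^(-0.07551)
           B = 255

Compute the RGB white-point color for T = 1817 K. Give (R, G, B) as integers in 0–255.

t = 1817/100 = 18.17; the t ≤ 66 branch applies.
R = 255 by definition for t ≤ 66.
G = 99.47·ln 18.17 − 161.1 = 99.47·2.8998 − 161.1 = 127.340.
t = 18.17 ≤ 19, so B = 0.
Rounded: (255, 127, 0).

(255, 127, 0)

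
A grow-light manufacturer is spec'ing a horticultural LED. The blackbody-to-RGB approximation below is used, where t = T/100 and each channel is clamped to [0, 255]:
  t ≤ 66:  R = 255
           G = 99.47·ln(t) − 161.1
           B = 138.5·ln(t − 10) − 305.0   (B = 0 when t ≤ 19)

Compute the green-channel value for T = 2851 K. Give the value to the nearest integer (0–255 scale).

172

t = 2851/100 = 28.51; the t ≤ 66 branch applies.
G = 99.47·ln 28.51 − 161.1 = 99.47·3.3503 − 161.1 = 172.150.
Rounded: 172.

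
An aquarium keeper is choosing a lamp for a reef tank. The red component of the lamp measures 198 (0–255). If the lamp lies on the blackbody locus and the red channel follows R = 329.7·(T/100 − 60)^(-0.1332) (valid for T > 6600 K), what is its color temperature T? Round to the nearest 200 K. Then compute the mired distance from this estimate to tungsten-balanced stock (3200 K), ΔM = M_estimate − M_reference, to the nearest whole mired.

-218 mireds

(t − 60)^(-0.1332) = 198/329.7 = 0.60055.
t − 60 = 0.60055^(1/-0.1332) = 0.60055^(-7.508) = 45.980, so t = 105.980.
T = 100·t = 10598 K → 10600 K to the nearest 200 K.
M_estimate = 10⁶/10600 = 94.34; M_reference = 10⁶/3200 = 312.50.
ΔM = 94.34 − 312.50 = -218.16 → -218 mireds.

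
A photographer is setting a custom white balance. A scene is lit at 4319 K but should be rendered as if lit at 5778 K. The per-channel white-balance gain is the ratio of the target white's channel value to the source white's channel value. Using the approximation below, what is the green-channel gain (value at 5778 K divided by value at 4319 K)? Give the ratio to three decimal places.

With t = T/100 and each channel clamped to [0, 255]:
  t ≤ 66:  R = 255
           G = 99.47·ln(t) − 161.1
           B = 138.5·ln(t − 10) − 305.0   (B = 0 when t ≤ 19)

1.136

At 4319 K (t = 43.19):
  G = 99.47·ln 43.19 − 161.1 = 99.47·3.7656 − 161.1 = 213.465.
At 5778 K (t = 57.78):
  G = 99.47·ln 57.78 − 161.1 = 99.47·4.0566 − 161.1 = 242.414.
Gain = 242.414 / 213.465 = 1.1356 → 1.136.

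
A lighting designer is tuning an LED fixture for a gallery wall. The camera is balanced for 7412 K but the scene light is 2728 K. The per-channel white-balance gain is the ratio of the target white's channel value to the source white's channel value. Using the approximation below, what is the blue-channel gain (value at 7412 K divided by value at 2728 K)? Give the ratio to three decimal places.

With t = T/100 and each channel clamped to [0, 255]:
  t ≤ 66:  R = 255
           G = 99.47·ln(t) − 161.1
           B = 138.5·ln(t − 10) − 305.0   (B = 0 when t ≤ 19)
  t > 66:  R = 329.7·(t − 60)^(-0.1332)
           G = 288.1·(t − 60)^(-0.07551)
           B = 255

2.844

At 2728 K (t = 27.28):
  B = 138.5·ln(27.28 − 10) − 305.0 = 138.5·ln 17.28 − 305.0 = 138.5·2.8495 − 305.0 = 89.663.
At 7412 K (t = 74.12):
  B = 255 by definition for t > 66.
Gain = 255.000 / 89.663 = 2.8440 → 2.844.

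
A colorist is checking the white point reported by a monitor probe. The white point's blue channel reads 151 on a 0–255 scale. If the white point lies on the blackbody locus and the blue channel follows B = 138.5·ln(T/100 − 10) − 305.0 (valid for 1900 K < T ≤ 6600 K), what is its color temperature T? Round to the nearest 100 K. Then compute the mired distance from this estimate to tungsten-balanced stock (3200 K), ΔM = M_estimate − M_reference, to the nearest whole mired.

ln(t − 10) = (151 + 305.0) / 138.5 = 3.2924.
t − 10 = e^3.2924 = 26.908, so t = 36.908.
T = 100·t = 3691 K → 3700 K to the nearest 100 K.
M_estimate = 10⁶/3700 = 270.27; M_reference = 10⁶/3200 = 312.50.
ΔM = 270.27 − 312.50 = -42.23 → -42 mireds.

-42 mireds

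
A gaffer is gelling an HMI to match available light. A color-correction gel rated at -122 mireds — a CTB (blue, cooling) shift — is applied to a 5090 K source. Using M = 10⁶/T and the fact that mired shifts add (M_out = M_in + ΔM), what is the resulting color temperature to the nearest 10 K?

13430 K

M_in = 10⁶/5090 = 196.46 mireds.
M_out = 196.46 + (-122) = 74.46 mireds.
T_out = 10⁶/74.46 = 13429.4 K → 13430 K.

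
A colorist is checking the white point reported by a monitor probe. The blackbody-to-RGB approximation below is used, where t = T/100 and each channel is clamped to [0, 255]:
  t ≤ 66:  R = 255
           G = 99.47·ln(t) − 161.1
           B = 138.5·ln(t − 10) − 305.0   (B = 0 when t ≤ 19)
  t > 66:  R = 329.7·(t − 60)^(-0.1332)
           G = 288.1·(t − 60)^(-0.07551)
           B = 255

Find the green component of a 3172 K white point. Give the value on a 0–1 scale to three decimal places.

t = 3172/100 = 31.72; the t ≤ 66 branch applies.
G = 99.47·ln 31.72 − 161.1 = 99.47·3.4569 − 161.1 = 182.763.
On a 0–1 scale: 182.763/255 = 0.7167 → 0.717.

0.717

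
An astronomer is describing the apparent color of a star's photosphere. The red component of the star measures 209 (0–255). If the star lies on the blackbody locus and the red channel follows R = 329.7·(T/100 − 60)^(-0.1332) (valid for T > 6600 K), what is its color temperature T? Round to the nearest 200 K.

(t − 60)^(-0.1332) = 209/329.7 = 0.63391.
t − 60 = 0.63391^(1/-0.1332) = 0.63391^(-7.508) = 30.639, so t = 90.639.
T = 100·t = 9064 K → 9000 K to the nearest 200 K.

9000 K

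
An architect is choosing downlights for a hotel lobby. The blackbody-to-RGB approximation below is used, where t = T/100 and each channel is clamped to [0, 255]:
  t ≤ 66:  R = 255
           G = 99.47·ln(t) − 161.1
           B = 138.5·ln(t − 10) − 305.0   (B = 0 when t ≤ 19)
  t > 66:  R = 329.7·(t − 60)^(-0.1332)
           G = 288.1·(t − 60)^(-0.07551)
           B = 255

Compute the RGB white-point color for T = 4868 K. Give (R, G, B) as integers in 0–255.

t = 4868/100 = 48.68; the t ≤ 66 branch applies.
R = 255 by definition for t ≤ 66.
G = 99.47·ln 48.68 − 161.1 = 99.47·3.8853 − 161.1 = 225.368.
B = 138.5·ln(48.68 − 10) − 305.0 = 138.5·ln 38.68 − 305.0 = 138.5·3.6553 − 305.0 = 201.262.
Rounded: (255, 225, 201).

(255, 225, 201)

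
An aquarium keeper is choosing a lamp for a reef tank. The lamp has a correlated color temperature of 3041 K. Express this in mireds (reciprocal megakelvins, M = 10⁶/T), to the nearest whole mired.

329 mireds

M = 10⁶ / 3041 = 328.839 → 329 mireds.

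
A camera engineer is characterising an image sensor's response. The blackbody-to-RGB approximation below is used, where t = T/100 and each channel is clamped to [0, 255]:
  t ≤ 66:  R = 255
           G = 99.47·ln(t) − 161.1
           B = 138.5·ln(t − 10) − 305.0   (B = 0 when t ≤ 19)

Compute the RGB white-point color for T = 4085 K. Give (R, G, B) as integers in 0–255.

t = 4085/100 = 40.85; the t ≤ 66 branch applies.
R = 255 by definition for t ≤ 66.
G = 99.47·ln 40.85 − 161.1 = 99.47·3.7099 − 161.1 = 207.924.
B = 138.5·ln(40.85 − 10) − 305.0 = 138.5·ln 30.85 − 305.0 = 138.5·3.4291 − 305.0 = 169.935.
Rounded: (255, 208, 170).

(255, 208, 170)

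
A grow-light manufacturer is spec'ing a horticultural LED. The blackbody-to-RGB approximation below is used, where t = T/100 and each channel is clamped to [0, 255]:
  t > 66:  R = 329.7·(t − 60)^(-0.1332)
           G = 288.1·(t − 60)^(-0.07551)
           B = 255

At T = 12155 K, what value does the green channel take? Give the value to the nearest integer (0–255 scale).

211

t = 12155/100 = 121.55; the t > 66 branch applies.
G = 288.1·(121.55 − 60)^(-0.07551) = 288.1·61.55^(-0.07551) = 288.1·0.73265 = 211.076.
Rounded: 211.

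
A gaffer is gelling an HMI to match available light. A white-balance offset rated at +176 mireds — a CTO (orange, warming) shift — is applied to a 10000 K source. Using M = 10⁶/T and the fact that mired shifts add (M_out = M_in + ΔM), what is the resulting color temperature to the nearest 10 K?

3620 K

M_in = 10⁶/10000 = 100.00 mireds.
M_out = 100.00 + (+176) = 276.00 mireds.
T_out = 10⁶/276.00 = 3623.2 K → 3620 K.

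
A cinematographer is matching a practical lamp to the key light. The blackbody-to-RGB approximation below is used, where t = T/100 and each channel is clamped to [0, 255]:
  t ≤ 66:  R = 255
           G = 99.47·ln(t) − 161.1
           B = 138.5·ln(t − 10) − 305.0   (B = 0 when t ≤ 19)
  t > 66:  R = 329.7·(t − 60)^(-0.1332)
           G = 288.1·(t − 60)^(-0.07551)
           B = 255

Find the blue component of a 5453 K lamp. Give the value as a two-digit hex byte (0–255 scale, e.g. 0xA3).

0xDD

t = 5453/100 = 54.53; the t ≤ 66 branch applies.
B = 138.5·ln(54.53 − 10) − 305.0 = 138.5·ln 44.53 − 305.0 = 138.5·3.7962 − 305.0 = 220.769.
Rounded: 221; in hex, 0xDD.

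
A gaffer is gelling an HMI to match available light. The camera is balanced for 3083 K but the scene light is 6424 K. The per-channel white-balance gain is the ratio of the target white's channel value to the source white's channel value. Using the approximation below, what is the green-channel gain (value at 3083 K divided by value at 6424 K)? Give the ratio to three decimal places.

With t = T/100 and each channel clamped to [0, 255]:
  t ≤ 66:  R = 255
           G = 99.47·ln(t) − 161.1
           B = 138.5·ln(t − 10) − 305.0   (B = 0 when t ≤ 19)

At 6424 K (t = 64.24):
  G = 99.47·ln 64.24 − 161.1 = 99.47·4.1626 − 161.1 = 252.956.
At 3083 K (t = 30.83):
  G = 99.47·ln 30.83 − 161.1 = 99.47·3.4285 − 161.1 = 179.932.
Gain = 179.932 / 252.956 = 0.7113 → 0.711.

0.711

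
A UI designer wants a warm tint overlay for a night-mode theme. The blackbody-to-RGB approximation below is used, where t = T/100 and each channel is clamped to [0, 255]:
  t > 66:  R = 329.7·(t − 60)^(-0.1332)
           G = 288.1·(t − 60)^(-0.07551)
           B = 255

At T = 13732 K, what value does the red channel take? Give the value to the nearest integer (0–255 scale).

185

t = 13732/100 = 137.32; the t > 66 branch applies.
R = 329.7·(137.32 − 60)^(-0.1332) = 329.7·77.32^(-0.1332) = 329.7·0.56038 = 184.756.
Rounded: 185.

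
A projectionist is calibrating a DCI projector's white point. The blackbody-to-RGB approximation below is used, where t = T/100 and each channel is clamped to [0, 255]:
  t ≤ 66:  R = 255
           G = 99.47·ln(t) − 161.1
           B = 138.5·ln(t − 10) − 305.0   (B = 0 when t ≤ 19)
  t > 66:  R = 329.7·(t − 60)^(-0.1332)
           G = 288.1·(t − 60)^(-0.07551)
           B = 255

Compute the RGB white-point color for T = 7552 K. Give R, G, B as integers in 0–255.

t = 7552/100 = 75.52; the t > 66 branch applies.
R = 329.7·(75.52 − 60)^(-0.1332) = 329.7·15.52^(-0.1332) = 329.7·0.69402 = 228.819.
G = 288.1·(75.52 − 60)^(-0.07551) = 288.1·15.52^(-0.07551) = 288.1·0.81297 = 234.217.
B = 255 by definition for t > 66.
Rounded: (229, 234, 255).

R=229, G=234, B=255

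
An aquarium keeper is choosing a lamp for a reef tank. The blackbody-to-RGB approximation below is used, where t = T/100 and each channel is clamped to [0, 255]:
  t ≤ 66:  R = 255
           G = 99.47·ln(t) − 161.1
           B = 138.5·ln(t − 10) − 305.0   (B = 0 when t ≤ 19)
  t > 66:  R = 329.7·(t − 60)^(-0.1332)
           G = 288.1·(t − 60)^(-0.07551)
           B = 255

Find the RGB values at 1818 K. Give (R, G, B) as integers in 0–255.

t = 1818/100 = 18.18; the t ≤ 66 branch applies.
R = 255 by definition for t ≤ 66.
G = 99.47·ln 18.18 − 161.1 = 99.47·2.9003 − 161.1 = 127.395.
t = 18.18 ≤ 19, so B = 0.
Rounded: (255, 127, 0).

(255, 127, 0)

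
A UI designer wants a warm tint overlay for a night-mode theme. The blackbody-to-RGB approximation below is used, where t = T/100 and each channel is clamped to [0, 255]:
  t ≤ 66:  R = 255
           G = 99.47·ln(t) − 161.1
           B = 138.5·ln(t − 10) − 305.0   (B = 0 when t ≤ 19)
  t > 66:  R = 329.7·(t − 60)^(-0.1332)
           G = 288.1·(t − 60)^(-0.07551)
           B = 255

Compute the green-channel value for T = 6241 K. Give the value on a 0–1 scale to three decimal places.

0.981

t = 6241/100 = 62.41; the t ≤ 66 branch applies.
G = 99.47·ln 62.41 − 161.1 = 99.47·4.1337 − 161.1 = 250.082.
On a 0–1 scale: 250.082/255 = 0.9807 → 0.981.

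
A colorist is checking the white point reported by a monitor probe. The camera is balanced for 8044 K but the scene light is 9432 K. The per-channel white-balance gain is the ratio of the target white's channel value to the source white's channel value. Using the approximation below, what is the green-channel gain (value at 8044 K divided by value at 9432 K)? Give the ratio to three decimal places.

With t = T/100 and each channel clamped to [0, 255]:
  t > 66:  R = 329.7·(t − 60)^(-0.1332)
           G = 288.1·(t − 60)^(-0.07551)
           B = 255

1.040

At 9432 K (t = 94.32):
  G = 288.1·(94.32 − 60)^(-0.07551) = 288.1·34.32^(-0.07551) = 288.1·0.76569 = 220.594.
At 8044 K (t = 80.44):
  G = 288.1·(80.44 − 60)^(-0.07551) = 288.1·20.44^(-0.07551) = 288.1·0.79624 = 229.398.
Gain = 229.398 / 220.594 = 1.0399 → 1.040.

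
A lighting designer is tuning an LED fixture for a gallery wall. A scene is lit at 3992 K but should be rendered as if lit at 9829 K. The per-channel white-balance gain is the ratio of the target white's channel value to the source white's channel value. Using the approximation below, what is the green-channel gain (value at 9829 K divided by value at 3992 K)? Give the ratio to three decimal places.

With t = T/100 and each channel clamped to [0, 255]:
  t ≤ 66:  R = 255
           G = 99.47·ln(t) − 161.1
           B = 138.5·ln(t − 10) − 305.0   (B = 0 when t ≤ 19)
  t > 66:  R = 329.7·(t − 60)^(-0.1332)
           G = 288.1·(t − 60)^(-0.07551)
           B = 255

1.064

At 3992 K (t = 39.92):
  G = 99.47·ln 39.92 − 161.1 = 99.47·3.6869 − 161.1 = 205.634.
At 9829 K (t = 98.29):
  G = 288.1·(98.29 − 60)^(-0.07551) = 288.1·38.29^(-0.07551) = 288.1·0.75938 = 218.778.
Gain = 218.778 / 205.634 = 1.0639 → 1.064.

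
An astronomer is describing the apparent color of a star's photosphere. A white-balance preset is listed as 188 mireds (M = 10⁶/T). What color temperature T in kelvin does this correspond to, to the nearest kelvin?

5319 K

T = 10⁶ / 188 = 5319.15 K → 5319 K.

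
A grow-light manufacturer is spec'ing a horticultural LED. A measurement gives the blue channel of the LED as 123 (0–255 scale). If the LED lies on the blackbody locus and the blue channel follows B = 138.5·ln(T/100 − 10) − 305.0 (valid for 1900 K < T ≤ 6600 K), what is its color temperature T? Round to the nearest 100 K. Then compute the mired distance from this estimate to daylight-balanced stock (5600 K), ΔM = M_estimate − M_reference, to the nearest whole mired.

ln(t − 10) = (123 + 305.0) / 138.5 = 3.0903.
t − 10 = e^3.0903 = 21.983, so t = 31.983.
T = 100·t = 3198 K → 3200 K to the nearest 100 K.
M_estimate = 10⁶/3200 = 312.50; M_reference = 10⁶/5600 = 178.57.
ΔM = 312.50 − 178.57 = 133.93 → +134 mireds.

+134 mireds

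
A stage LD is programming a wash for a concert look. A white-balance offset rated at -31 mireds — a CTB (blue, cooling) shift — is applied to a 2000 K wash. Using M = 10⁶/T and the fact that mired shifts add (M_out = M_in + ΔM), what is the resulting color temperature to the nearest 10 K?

2130 K

M_in = 10⁶/2000 = 500.00 mireds.
M_out = 500.00 + (-31) = 469.00 mireds.
T_out = 10⁶/469.00 = 2132.2 K → 2130 K.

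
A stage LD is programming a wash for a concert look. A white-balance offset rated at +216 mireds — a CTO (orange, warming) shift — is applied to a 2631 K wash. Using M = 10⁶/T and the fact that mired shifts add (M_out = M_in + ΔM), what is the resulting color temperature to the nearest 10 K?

M_in = 10⁶/2631 = 380.08 mireds.
M_out = 380.08 + (+216) = 596.08 mireds.
T_out = 10⁶/596.08 = 1677.6 K → 1680 K.

1680 K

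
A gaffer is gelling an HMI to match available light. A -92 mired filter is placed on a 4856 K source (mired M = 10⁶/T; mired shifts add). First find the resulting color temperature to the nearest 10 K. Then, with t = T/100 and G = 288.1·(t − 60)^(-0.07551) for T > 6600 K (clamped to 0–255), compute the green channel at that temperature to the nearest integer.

M_in = 10⁶/4856 = 205.93; M_out = 205.93 + (-92) = 113.93.
T_out = 10⁶/113.93 = 8777.3 K → 8780 K; t = 87.8.
G = 288.1·(87.8 − 60)^(-0.07551) = 288.1·27.8^(-0.07551) = 288.1·0.77797 = 224.132.
Rounded: 224.

224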